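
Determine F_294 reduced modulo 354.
62

Matrix identity: Q^n = [[F_(n+1), F_n], [F_n, F_(n-1)]] with Q = [[1,1],[1,0]].
n = 294 = 100100110₂. Square-and-multiply, entries mod 354:
Q^1 = [[1,1],[1,0]]
Q^2 = (Q^1)² = [[2,1],[1,1]]
Q^4 = (Q^2)² = [[5,3],[3,2]]
Q^9 = (Q^4)²·Q = [[55,34],[34,21]]
Q^18 = (Q^9)² = [[287,106],[106,181]]
Q^36 = (Q^18)² = [[149,48],[48,101]]
Q^73 = (Q^36)²·Q = [[43,79],[79,318]]
Q^147 = (Q^73)²·Q = [[147,302],[302,199]]
Q^294 = (Q^147)² = [[241,62],[62,179]]
F_294 mod 354 = Q^294[0][1] = 62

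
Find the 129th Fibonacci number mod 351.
232

Matrix identity: Q^n = [[F_(n+1), F_n], [F_n, F_(n-1)]] with Q = [[1,1],[1,0]].
n = 129 = 10000001₂. Square-and-multiply, entries mod 351:
Q^1 = [[1,1],[1,0]]
Q^2 = (Q^1)² = [[2,1],[1,1]]
Q^4 = (Q^2)² = [[5,3],[3,2]]
Q^8 = (Q^4)² = [[34,21],[21,13]]
Q^16 = (Q^8)² = [[193,285],[285,259]]
Q^32 = (Q^16)² = [[187,3],[3,184]]
Q^64 = (Q^32)² = [[229,60],[60,169]]
Q^129 = (Q^64)²·Q = [[244,232],[232,12]]
F_129 mod 351 = Q^129[0][1] = 232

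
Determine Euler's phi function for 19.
18

19 = 19
φ(n) = n × ∏(1 - 1/p) for each prime p dividing n
φ(19) = 19 × (1 - 1/19) = 18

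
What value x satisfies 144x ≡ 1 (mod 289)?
287

gcd(144, 289) = 1, so the inverse exists.
Extended Euclidean algorithm on (289, 144):
289 = 2 × 144 + 1  ⟹  1 = (1)·289 + (-2)·144
So (-2)·144 ≡ 1 (mod 289), i.e. 144^(-1) ≡ -2 ≡ 287 (mod 289).
Check: 144 × 287 = 41328 ≡ 1 (mod 289)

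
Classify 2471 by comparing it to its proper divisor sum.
deficient

Proper divisors of 2471: sum = 1 + 7 + 353 = 361
Since 361 < 2471, 2471 is deficient.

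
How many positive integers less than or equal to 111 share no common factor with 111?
72

111 = 3 × 37
φ(n) = n × ∏(1 - 1/p) for each prime p dividing n
φ(111) = 111 × (1 - 1/3) × (1 - 1/37) = 72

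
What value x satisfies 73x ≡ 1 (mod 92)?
29

gcd(73, 92) = 1, so the inverse exists.
Extended Euclidean algorithm on (92, 73):
92 = 1 × 73 + 19  ⟹  19 = (1)·92 + (-1)·73
73 = 3 × 19 + 16  ⟹  16 = (-3)·92 + (4)·73
19 = 1 × 16 + 3  ⟹  3 = (4)·92 + (-5)·73
16 = 5 × 3 + 1  ⟹  1 = (-23)·92 + (29)·73
So (29)·73 ≡ 1 (mod 92), i.e. 73^(-1) ≡ 29 (mod 92).
Check: 73 × 29 = 2117 ≡ 1 (mod 92)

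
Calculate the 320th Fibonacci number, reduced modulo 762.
207

Matrix identity: Q^n = [[F_(n+1), F_n], [F_n, F_(n-1)]] with Q = [[1,1],[1,0]].
n = 320 = 101000000₂. Square-and-multiply, entries mod 762:
Q^1 = [[1,1],[1,0]]
Q^2 = (Q^1)² = [[2,1],[1,1]]
Q^5 = (Q^2)²·Q = [[8,5],[5,3]]
Q^10 = (Q^5)² = [[89,55],[55,34]]
Q^20 = (Q^10)² = [[278,669],[669,371]]
Q^40 = (Q^20)² = [[589,603],[603,748]]
Q^80 = (Q^40)² = [[346,15],[15,331]]
Q^160 = (Q^80)² = [[307,249],[249,58]]
Q^320 = (Q^160)² = [[40,207],[207,595]]
F_320 mod 762 = Q^320[0][1] = 207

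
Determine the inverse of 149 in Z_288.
29

gcd(149, 288) = 1, so the inverse exists.
Extended Euclidean algorithm on (288, 149):
288 = 1 × 149 + 139  ⟹  139 = (1)·288 + (-1)·149
149 = 1 × 139 + 10  ⟹  10 = (-1)·288 + (2)·149
139 = 13 × 10 + 9  ⟹  9 = (14)·288 + (-27)·149
10 = 1 × 9 + 1  ⟹  1 = (-15)·288 + (29)·149
So (29)·149 ≡ 1 (mod 288), i.e. 149^(-1) ≡ 29 (mod 288).
Check: 149 × 29 = 4321 ≡ 1 (mod 288)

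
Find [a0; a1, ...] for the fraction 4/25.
[0; 6, 4]

Euclidean algorithm steps:
4 = 0 × 25 + 4
25 = 6 × 4 + 1
4 = 4 × 1 + 0
Continued fraction: [0; 6, 4]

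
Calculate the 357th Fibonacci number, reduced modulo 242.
156

Matrix identity: Q^n = [[F_(n+1), F_n], [F_n, F_(n-1)]] with Q = [[1,1],[1,0]].
n = 357 = 101100101₂. Square-and-multiply, entries mod 242:
Q^1 = [[1,1],[1,0]]
Q^2 = (Q^1)² = [[2,1],[1,1]]
Q^5 = (Q^2)²·Q = [[8,5],[5,3]]
Q^11 = (Q^5)²·Q = [[144,89],[89,55]]
Q^22 = (Q^11)² = [[101,45],[45,56]]
Q^44 = (Q^22)² = [[126,47],[47,79]]
Q^89 = (Q^44)²·Q = [[132,177],[177,197]]
Q^178 = (Q^89)² = [[111,153],[153,200]]
Q^357 = (Q^178)²·Q = [[65,156],[156,151]]
F_357 mod 242 = Q^357[0][1] = 156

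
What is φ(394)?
196

394 = 2 × 197
φ(n) = n × ∏(1 - 1/p) for each prime p dividing n
φ(394) = 394 × (1 - 1/2) × (1 - 1/197) = 196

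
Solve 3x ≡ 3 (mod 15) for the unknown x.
x ≡ 1 (mod 5)

gcd(3, 15) = 3, which divides 3, so solutions exist.
Divide through by 3: x ≡ 1 (mod 5).
The coefficient of x is now 1, so x ≡ 1 (mod 5).
Check: 3 × 1 = 3 ≡ 3 (mod 15).
x ≡ 1 (mod 5), giving 3 solutions mod 15.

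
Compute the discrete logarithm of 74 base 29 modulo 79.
73

Baby-step giant-step with step n = ⌈√79⌉ = 9.
Baby steps 29^j mod 79 (j:value) for j=0..8: 0:1, 1:29, 2:51, 3:57, 4:73, 5:63, 6:10, 7:53, 8:36.
Giant-step multiplier: 29^(-9) ≡ 29^(78-9) = 29^69 ≡ 14 (mod 79).
Giant steps γ_i = 74·14^i mod 79: γ_0=74, γ_1=9, γ_2=47, γ_3=26, γ_4=48, γ_5=40, γ_6=7, γ_7=19, γ_8=29 (in table at j=1).
x = i·n + j = 8·9 + 1 = 73.
Check: 29^73 ≡ 74 (mod 79).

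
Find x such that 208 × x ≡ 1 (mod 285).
37

gcd(208, 285) = 1, so the inverse exists.
Extended Euclidean algorithm on (285, 208):
285 = 1 × 208 + 77  ⟹  77 = (1)·285 + (-1)·208
208 = 2 × 77 + 54  ⟹  54 = (-2)·285 + (3)·208
77 = 1 × 54 + 23  ⟹  23 = (3)·285 + (-4)·208
54 = 2 × 23 + 8  ⟹  8 = (-8)·285 + (11)·208
23 = 2 × 8 + 7  ⟹  7 = (19)·285 + (-26)·208
8 = 1 × 7 + 1  ⟹  1 = (-27)·285 + (37)·208
So (37)·208 ≡ 1 (mod 285), i.e. 208^(-1) ≡ 37 (mod 285).
Check: 208 × 37 = 7696 ≡ 1 (mod 285)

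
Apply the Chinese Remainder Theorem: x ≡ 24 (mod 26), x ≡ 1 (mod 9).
154

Using Chinese Remainder Theorem:
M = 26 × 9 = 234
M1 = 9, M2 = 26
y1 = 9^(-1) mod 26 = 3
y2 = 26^(-1) mod 9 = 8
x = (24×9×3 + 1×26×8) mod 234 = 154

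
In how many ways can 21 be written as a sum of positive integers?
792

p(n) counts ways to write n as a sum of positive integers (order ignored).
Euler's pentagonal recurrence: p(k) = p(k-1) + p(k-2) - p(k-5) - p(k-7) + p(k-12) + p(k-15) - ... (offsets j(3j∓1)/2, signs ++--, p(0)=1, p(<0)=0).
DP table for k = 0..20: p(0)=1, p(1)=1, p(2)=2, p(3)=3, p(4)=5, p(5)=7, p(6)=11, p(7)=15, p(8)=22, p(9)=30, p(10)=42, p(11)=56, p(12)=77, p(13)=101, p(14)=135, p(15)=176, p(16)=231, p(17)=297, p(18)=385, p(19)=490, p(20)=627.
Final step: p(21) = p(20) + p(19) - p(16) - p(14) + p(9) + p(6)
= 627 + 490 - 231 - 135 + 30 + 11
= 792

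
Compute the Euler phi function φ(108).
36

108 = 2^2 × 3^3
φ(n) = n × ∏(1 - 1/p) for each prime p dividing n
φ(108) = 108 × (1 - 1/2) × (1 - 1/3) = 36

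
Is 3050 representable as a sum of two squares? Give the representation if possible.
5² + 55² (a=5, b=55)

Factorization: 3050 = 2 × 5^2 × 61
By Fermat: n is sum of two squares iff every prime p ≡ 3 (mod 4) appears to even power.
All primes ≡ 3 (mod 4) appear to even power.
Search a = 0, 1, 2, … for 3050 - a² a perfect square: first hit at a = 5: 3050 - 25 = 3025 = 55².
3050 = 5² + 55² = 25 + 3025 ✓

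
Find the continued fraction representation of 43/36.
[1; 5, 7]

Euclidean algorithm steps:
43 = 1 × 36 + 7
36 = 5 × 7 + 1
7 = 7 × 1 + 0
Continued fraction: [1; 5, 7]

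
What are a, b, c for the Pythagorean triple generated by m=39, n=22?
(1037, 1716, 2005)

Euclid's formula: a = m² - n², b = 2mn, c = m² + n²
m = 39, n = 22
a = 39² - 22² = 1521 - 484 = 1037
b = 2 × 39 × 22 = 1716
c = 39² + 22² = 1521 + 484 = 2005
Verification: 1037² + 1716² = 1075369 + 2944656 = 4020025 = 2005² ✓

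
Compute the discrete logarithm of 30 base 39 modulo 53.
13

Baby-step giant-step with step n = ⌈√53⌉ = 8.
Baby steps 39^j mod 53 (j:value) for j=0..7: 0:1, 1:39, 2:37, 3:12, 4:44, 5:20, 6:38, 7:51.
Giant-step multiplier: 39^(-8) ≡ 39^(52-8) = 39^44 ≡ 36 (mod 53).
Giant steps γ_i = 30·36^i mod 53: γ_0=30, γ_1=20 (in table at j=5).
x = i·n + j = 1·8 + 5 = 13.
Check: 39^13 ≡ 30 (mod 53).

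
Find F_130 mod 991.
467

Matrix identity: Q^n = [[F_(n+1), F_n], [F_n, F_(n-1)]] with Q = [[1,1],[1,0]].
n = 130 = 10000010₂. Square-and-multiply, entries mod 991:
Q^1 = [[1,1],[1,0]]
Q^2 = (Q^1)² = [[2,1],[1,1]]
Q^4 = (Q^2)² = [[5,3],[3,2]]
Q^8 = (Q^4)² = [[34,21],[21,13]]
Q^16 = (Q^8)² = [[606,987],[987,610]]
Q^32 = (Q^16)² = [[582,91],[91,491]]
Q^65 = (Q^32)²·Q = [[680,155],[155,525]]
Q^130 = (Q^65)² = [[835,467],[467,368]]
F_130 mod 991 = Q^130[0][1] = 467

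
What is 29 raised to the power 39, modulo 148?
117

Repeated squaring. Binary of 39 = 100111.
29^1 ≡ 29 (mod 148); 29^2 ≡ 101 (mod 148); 29^4 ≡ 137 (mod 148); 29^8 ≡ 121 (mod 148); 29^16 ≡ 137 (mod 148); 29^32 ≡ 121 (mod 148)
29^39 = 29^1 × 29^2 × 29^4 × 29^32 ≡ 117 (mod 148)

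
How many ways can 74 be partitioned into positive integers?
7089500

p(n) counts ways to write n as a sum of positive integers (order ignored).
Euler's pentagonal recurrence: p(k) = p(k-1) + p(k-2) - p(k-5) - p(k-7) + p(k-12) + p(k-15) - ... (offsets j(3j∓1)/2, signs ++--, p(0)=1, p(<0)=0).
DP table for k = 0..73: p(0)=1, p(1)=1, p(2)=2, p(3)=3, p(4)=5, p(5)=7, p(6)=11, p(7)=15, p(8)=22, p(9)=30, p(10)=42, p(11)=56, p(12)=77, p(13)=101, p(14)=135, p(15)=176, p(16)=231, p(17)=297, p(18)=385, p(19)=490, p(20)=627, p(21)=792, p(22)=1002, p(23)=1255, p(24)=1575, p(25)=1958, p(26)=2436, p(27)=3010, p(28)=3718, p(29)=4565, p(30)=5604, p(31)=6842, p(32)=8349, p(33)=10143, p(34)=12310, p(35)=14883, p(36)=17977, p(37)=21637, p(38)=26015, p(39)=31185, p(40)=37338, p(41)=44583, p(42)=53174, p(43)=63261, p(44)=75175, p(45)=89134, p(46)=105558, p(47)=124754, p(48)=147273, p(49)=173525, p(50)=204226, p(51)=239943, p(52)=281589, p(53)=329931, p(54)=386155, p(55)=451276, p(56)=526823, p(57)=614154, p(58)=715220, p(59)=831820, p(60)=966467, p(61)=1121505, p(62)=1300156, p(63)=1505499, p(64)=1741630, p(65)=2012558, p(66)=2323520, p(67)=2679689, p(68)=3087735, p(69)=3554345, p(70)=4087968, p(71)=4697205, p(72)=5392783, p(73)=6185689.
Final step: p(74) = p(73) + p(72) - p(69) - p(67) + p(62) + p(59) - p(52) - p(48) + p(39) + p(34) - p(23) - p(17) + p(4)
= 6185689 + 5392783 - 3554345 - 2679689 + 1300156 + 831820 - 281589 - 147273 + 31185 + 12310 - 1255 - 297 + 5
= 7089500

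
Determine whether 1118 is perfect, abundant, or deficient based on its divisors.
deficient

Proper divisors of 1118: sum = 1 + 2 + 13 + 26 + 43 + 86 + 559 = 730
Since 730 < 1118, 1118 is deficient.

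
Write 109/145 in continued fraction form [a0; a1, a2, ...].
[0; 1, 3, 36]

Euclidean algorithm steps:
109 = 0 × 145 + 109
145 = 1 × 109 + 36
109 = 3 × 36 + 1
36 = 36 × 1 + 0
Continued fraction: [0; 1, 3, 36]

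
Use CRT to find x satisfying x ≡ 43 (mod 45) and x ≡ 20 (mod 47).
1618

Using Chinese Remainder Theorem:
M = 45 × 47 = 2115
M1 = 47, M2 = 45
y1 = 47^(-1) mod 45 = 23
y2 = 45^(-1) mod 47 = 23
x = (43×47×23 + 20×45×23) mod 2115 = 1618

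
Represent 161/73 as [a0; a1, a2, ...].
[2; 4, 1, 6, 2]

Euclidean algorithm steps:
161 = 2 × 73 + 15
73 = 4 × 15 + 13
15 = 1 × 13 + 2
13 = 6 × 2 + 1
2 = 2 × 1 + 0
Continued fraction: [2; 4, 1, 6, 2]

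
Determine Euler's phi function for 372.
120

372 = 2^2 × 3 × 31
φ(n) = n × ∏(1 - 1/p) for each prime p dividing n
φ(372) = 372 × (1 - 1/2) × (1 - 1/3) × (1 - 1/31) = 120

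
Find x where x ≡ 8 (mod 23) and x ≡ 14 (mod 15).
284

Using Chinese Remainder Theorem:
M = 23 × 15 = 345
M1 = 15, M2 = 23
y1 = 15^(-1) mod 23 = 20
y2 = 23^(-1) mod 15 = 2
x = (8×15×20 + 14×23×2) mod 345 = 284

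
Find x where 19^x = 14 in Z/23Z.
19

Baby-step giant-step with step n = ⌈√23⌉ = 5.
Baby steps 19^j mod 23 (j:value) for j=0..4: 0:1, 1:19, 2:16, 3:5, 4:3.
Giant-step multiplier: 19^(-5) ≡ 19^(22-5) = 19^17 ≡ 21 (mod 23).
Giant steps γ_i = 14·21^i mod 23: γ_0=14, γ_1=18, γ_2=10, γ_3=3 (in table at j=4).
x = i·n + j = 3·5 + 4 = 19.
Check: 19^19 ≡ 14 (mod 23).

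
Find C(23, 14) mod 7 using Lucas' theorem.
3

Using Lucas' theorem:
Write n=23 and k=14 in base 7:
n in base 7: [3, 2]
k in base 7: [2, 0]
C(23,14) mod 7 = ∏ C(n_i, k_i) mod 7
Digit binomials (mod 7): C(3,2) = 3; C(2,0) = 1
Product: 3 × 1 = 3 ≡ 3 (mod 7)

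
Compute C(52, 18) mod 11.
10

Using Lucas' theorem:
Write n=52 and k=18 in base 11:
n in base 11: [4, 8]
k in base 11: [1, 7]
C(52,18) mod 11 = ∏ C(n_i, k_i) mod 11
Digit binomials (mod 11): C(4,1) = 4; C(8,7) = 8
Product: 4 × 8 = 32 ≡ 10 (mod 11)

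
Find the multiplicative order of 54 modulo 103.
102

103 is prime, so ord(54) divides φ(103) = 102.
Divisors of 102: 1, 2, 3, 6, 17, 34, 51, 102.
Repeated squaring: 54^1 ≡ 54, 54^2 ≡ 32, 54^4 ≡ 97, 54^8 ≡ 36, 54^16 ≡ 60, 54^32 ≡ 98, 54^64 ≡ 25 (mod 103).
Test 54^d mod 103 for each divisor d in increasing order:
54^1 ≡ 54
54^2 ≡ 32
54^3 = 54^2·54^1 ≡ 80
54^6 = 54^4·54^2 ≡ 14
54^17 = 54^16·54^1 ≡ 47
54^34 = 54^32·54^2 ≡ 46
54^51 = 54^32·54^16·54^2·54^1 ≡ 102
54^102 = 54^64·54^32·54^4·54^2 ≡ 1  ← first divisor giving 1
The order is 102.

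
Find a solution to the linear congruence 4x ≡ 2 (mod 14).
x ≡ 4 (mod 7)

gcd(4, 14) = 2, which divides 2, so solutions exist.
Divide through by 2: 2x ≡ 1 (mod 7).
Find 2^(-1) mod 7 by the extended Euclidean algorithm:
7 = 3 × 2 + 1  ⟹  1 = (1)·7 + (-3)·2
So (-3)·2 ≡ 1 (mod 7), i.e. 2^(-1) ≡ -3 ≡ 4 (mod 7).
x ≡ 4 × 1 = 4 ≡ 4 (mod 7).
Check: 4 × 4 = 16 ≡ 2 (mod 14).
x ≡ 4 (mod 7), giving 2 solutions mod 14.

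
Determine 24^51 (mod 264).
24

Repeated squaring. Binary of 51 = 110011.
24^1 ≡ 24 (mod 264); 24^2 ≡ 48 (mod 264); 24^4 ≡ 192 (mod 264); 24^8 ≡ 168 (mod 264); 24^16 ≡ 240 (mod 264); 24^32 ≡ 48 (mod 264)
24^51 = 24^1 × 24^2 × 24^16 × 24^32 ≡ 24 (mod 264)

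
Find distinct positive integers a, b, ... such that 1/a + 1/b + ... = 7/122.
1/18 + 1/549

Greedy algorithm:
7/122: ceiling(122/7) = 18, use 1/18
1/549: ceiling(549/1) = 549, use 1/549
Result: 7/122 = 1/18 + 1/549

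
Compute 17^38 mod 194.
191

Repeated squaring. Binary of 38 = 100110.
17^1 ≡ 17 (mod 194); 17^2 ≡ 95 (mod 194); 17^4 ≡ 101 (mod 194); 17^8 ≡ 113 (mod 194); 17^16 ≡ 159 (mod 194); 17^32 ≡ 61 (mod 194)
17^38 = 17^2 × 17^4 × 17^32 ≡ 191 (mod 194)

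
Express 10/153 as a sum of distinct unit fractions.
1/16 + 1/350 + 1/428400

Greedy algorithm:
10/153: ceiling(153/10) = 16, use 1/16
7/2448: ceiling(2448/7) = 350, use 1/350
1/428400: ceiling(428400/1) = 428400, use 1/428400
Result: 10/153 = 1/16 + 1/350 + 1/428400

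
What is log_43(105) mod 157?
118

Baby-step giant-step with step n = ⌈√157⌉ = 13.
Baby steps 43^j mod 157 (j:value) for j=0..12: 0:1, 1:43, 2:122, 3:65, 4:126, 5:80, 6:143, 7:26, 8:19, 9:32, 10:120, 11:136, 12:39.
Giant-step multiplier: 43^(-13) ≡ 43^(156-13) = 43^143 ≡ 135 (mod 157).
Giant steps γ_i = 105·135^i mod 157: γ_0=105, γ_1=45, γ_2=109, γ_3=114, γ_4=4, γ_5=69, γ_6=52, γ_7=112, γ_8=48, γ_9=43 (in table at j=1).
x = i·n + j = 9·13 + 1 = 118.
Check: 43^118 ≡ 105 (mod 157).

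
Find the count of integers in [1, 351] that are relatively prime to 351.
216

351 = 3^3 × 13
φ(n) = n × ∏(1 - 1/p) for each prime p dividing n
φ(351) = 351 × (1 - 1/3) × (1 - 1/13) = 216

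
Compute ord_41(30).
40

41 is prime, so ord(30) divides φ(41) = 40.
Divisors of 40: 1, 2, 4, 5, 8, 10, 20, 40.
Repeated squaring: 30^1 ≡ 30, 30^2 ≡ 39, 30^4 ≡ 4, 30^8 ≡ 16, 30^16 ≡ 10, 30^32 ≡ 18 (mod 41).
Test 30^d mod 41 for each divisor d in increasing order:
30^1 ≡ 30
30^2 ≡ 39
30^4 ≡ 4
30^5 = 30^4·30^1 ≡ 38
30^8 ≡ 16
30^10 = 30^8·30^2 ≡ 9
30^20 = 30^16·30^4 ≡ 40
30^40 = 30^32·30^8 ≡ 1  ← first divisor giving 1
The order is 40.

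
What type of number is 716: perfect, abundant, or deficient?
deficient

Proper divisors of 716: sum = 1 + 2 + 4 + 179 + 358 = 544
Since 544 < 716, 716 is deficient.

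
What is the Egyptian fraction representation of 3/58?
1/20 + 1/580

Greedy algorithm:
3/58: ceiling(58/3) = 20, use 1/20
1/580: ceiling(580/1) = 580, use 1/580
Result: 3/58 = 1/20 + 1/580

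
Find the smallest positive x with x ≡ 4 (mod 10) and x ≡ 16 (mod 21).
184

Using Chinese Remainder Theorem:
M = 10 × 21 = 210
M1 = 21, M2 = 10
y1 = 21^(-1) mod 10 = 1
y2 = 10^(-1) mod 21 = 19
x = (4×21×1 + 16×10×19) mod 210 = 184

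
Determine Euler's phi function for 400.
160

400 = 2^4 × 5^2
φ(n) = n × ∏(1 - 1/p) for each prime p dividing n
φ(400) = 400 × (1 - 1/2) × (1 - 1/5) = 160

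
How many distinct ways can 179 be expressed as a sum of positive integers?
625846753120

p(n) counts ways to write n as a sum of positive integers (order ignored).
Euler's pentagonal recurrence: p(k) = p(k-1) + p(k-2) - p(k-5) - p(k-7) + p(k-12) + p(k-15) - ... (offsets j(3j∓1)/2, signs ++--, p(0)=1, p(<0)=0).
DP table for k = 0..178: p(0)=1, p(1)=1, p(2)=2, p(3)=3, p(4)=5, p(5)=7, p(6)=11, p(7)=15, p(8)=22, p(9)=30, p(10)=42, p(11)=56, p(12)=77, p(13)=101, p(14)=135, p(15)=176, p(16)=231, p(17)=297, p(18)=385, p(19)=490, p(20)=627, p(21)=792, p(22)=1002, p(23)=1255, p(24)=1575, p(25)=1958, p(26)=2436, p(27)=3010, p(28)=3718, p(29)=4565, p(30)=5604, p(31)=6842, p(32)=8349, p(33)=10143, p(34)=12310, p(35)=14883, p(36)=17977, p(37)=21637, p(38)=26015, p(39)=31185, p(40)=37338, p(41)=44583, p(42)=53174, p(43)=63261, p(44)=75175, p(45)=89134, p(46)=105558, p(47)=124754, p(48)=147273, p(49)=173525, p(50)=204226, p(51)=239943, p(52)=281589, p(53)=329931, p(54)=386155, p(55)=451276, p(56)=526823, p(57)=614154, p(58)=715220, p(59)=831820, p(60)=966467, p(61)=1121505, p(62)=1300156, p(63)=1505499, p(64)=1741630, p(65)=2012558, p(66)=2323520, p(67)=2679689, p(68)=3087735, p(69)=3554345, p(70)=4087968, p(71)=4697205, p(72)=5392783, p(73)=6185689, p(74)=7089500, p(75)=8118264, p(76)=9289091, p(77)=10619863, p(78)=12132164, p(79)=13848650, p(80)=15796476, p(81)=18004327, p(82)=20506255, p(83)=23338469, p(84)=26543660, p(85)=30167357, p(86)=34262962, p(87)=38887673, p(88)=44108109, p(89)=49995925, p(90)=56634173, p(91)=64112359, p(92)=72533807, p(93)=82010177, p(94)=92669720, p(95)=104651419, p(96)=118114304, p(97)=133230930, p(98)=150198136, p(99)=169229875, p(100)=190569292, p(101)=214481126, p(102)=241265379, p(103)=271248950, p(104)=304801365, p(105)=342325709, p(106)=384276336, p(107)=431149389, p(108)=483502844, p(109)=541946240, p(110)=607163746, p(111)=679903203, p(112)=761002156, p(113)=851376628, p(114)=952050665, p(115)=1064144451, p(116)=1188908248, p(117)=1327710076, p(118)=1482074143, p(119)=1653668665, p(120)=1844349560, p(121)=2056148051, p(122)=2291320912, p(123)=2552338241, p(124)=2841940500, p(125)=3163127352, p(126)=3519222692, p(127)=3913864295, p(128)=4351078600, p(129)=4835271870, p(130)=5371315400, p(131)=5964539504, p(132)=6620830889, p(133)=7346629512, p(134)=8149040695, p(135)=9035836076, p(136)=10015581680, p(137)=11097645016, p(138)=12292341831, p(139)=13610949895, p(140)=15065878135, p(141)=16670689208, p(142)=18440293320, p(143)=20390982757, p(144)=22540654445, p(145)=24908858009, p(146)=27517052599, p(147)=30388671978, p(148)=33549419497, p(149)=37027355200, p(150)=40853235313, p(151)=45060624582, p(152)=49686288421, p(153)=54770336324, p(154)=60356673280, p(155)=66493182097, p(156)=73232243759, p(157)=80630964769, p(158)=88751778802, p(159)=97662728555, p(160)=107438159466, p(161)=118159068427, p(162)=129913904637, p(163)=142798995930, p(164)=156919475295, p(165)=172389800255, p(166)=189334822579, p(167)=207890420102, p(168)=228204732751, p(169)=250438925115, p(170)=274768617130, p(171)=301384802048, p(172)=330495499613, p(173)=362326859895, p(174)=397125074750, p(175)=435157697830, p(176)=476715857290, p(177)=522115831195, p(178)=571701605655.
Final step: p(179) = p(178) + p(177) - p(174) - p(172) + p(167) + p(164) - p(157) - p(153) + p(144) + p(139) - p(128) - p(122) + p(109) + p(102) - p(87) - p(79) + p(62) + p(53) - p(34) - p(24) + p(3)
= 571701605655 + 522115831195 - 397125074750 - 330495499613 + 207890420102 + 156919475295 - 80630964769 - 54770336324 + 22540654445 + 13610949895 - 4351078600 - 2291320912 + 541946240 + 241265379 - 38887673 - 13848650 + 1300156 + 329931 - 12310 - 1575 + 3
= 625846753120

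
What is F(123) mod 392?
138

Matrix identity: Q^n = [[F_(n+1), F_n], [F_n, F_(n-1)]] with Q = [[1,1],[1,0]].
n = 123 = 1111011₂. Square-and-multiply, entries mod 392:
Q^1 = [[1,1],[1,0]]
Q^3 = (Q^1)²·Q = [[3,2],[2,1]]
Q^7 = (Q^3)²·Q = [[21,13],[13,8]]
Q^15 = (Q^7)²·Q = [[203,218],[218,377]]
Q^30 = (Q^15)² = [[141,216],[216,317]]
Q^61 = (Q^30)²·Q = [[41,289],[289,144]]
Q^123 = (Q^61)²·Q = [[291,138],[138,153]]
F_123 mod 392 = Q^123[0][1] = 138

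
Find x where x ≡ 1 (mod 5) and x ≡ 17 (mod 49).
66

Using Chinese Remainder Theorem:
M = 5 × 49 = 245
M1 = 49, M2 = 5
y1 = 49^(-1) mod 5 = 4
y2 = 5^(-1) mod 49 = 10
x = (1×49×4 + 17×5×10) mod 245 = 66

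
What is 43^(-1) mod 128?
3

gcd(43, 128) = 1, so the inverse exists.
Extended Euclidean algorithm on (128, 43):
128 = 2 × 43 + 42  ⟹  42 = (1)·128 + (-2)·43
43 = 1 × 42 + 1  ⟹  1 = (-1)·128 + (3)·43
So (3)·43 ≡ 1 (mod 128), i.e. 43^(-1) ≡ 3 (mod 128).
Check: 43 × 3 = 129 ≡ 1 (mod 128)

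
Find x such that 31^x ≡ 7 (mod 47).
26

Baby-step giant-step with step n = ⌈√47⌉ = 7.
Baby steps 31^j mod 47 (j:value) for j=0..6: 0:1, 1:31, 2:21, 3:40, 4:18, 5:41, 6:2.
Giant-step multiplier: 31^(-7) ≡ 31^(46-7) = 31^39 ≡ 22 (mod 47).
Giant steps γ_i = 7·22^i mod 47: γ_0=7, γ_1=13, γ_2=4, γ_3=41 (in table at j=5).
x = i·n + j = 3·7 + 5 = 26.
Check: 31^26 ≡ 7 (mod 47).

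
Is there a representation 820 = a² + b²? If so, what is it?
6² + 28² (a=6, b=28)

Factorization: 820 = 2^2 × 5 × 41
By Fermat: n is sum of two squares iff every prime p ≡ 3 (mod 4) appears to even power.
All primes ≡ 3 (mod 4) appear to even power.
Search a = 0, 1, 2, … for 820 - a² a perfect square: first hit at a = 6: 820 - 36 = 784 = 28².
820 = 6² + 28² = 36 + 784 ✓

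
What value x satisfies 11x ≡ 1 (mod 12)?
11

gcd(11, 12) = 1, so the inverse exists.
Extended Euclidean algorithm on (12, 11):
12 = 1 × 11 + 1  ⟹  1 = (1)·12 + (-1)·11
So (-1)·11 ≡ 1 (mod 12), i.e. 11^(-1) ≡ -1 ≡ 11 (mod 12).
Check: 11 × 11 = 121 ≡ 1 (mod 12)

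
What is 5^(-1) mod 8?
5

gcd(5, 8) = 1, so the inverse exists.
Extended Euclidean algorithm on (8, 5):
8 = 1 × 5 + 3  ⟹  3 = (1)·8 + (-1)·5
5 = 1 × 3 + 2  ⟹  2 = (-1)·8 + (2)·5
3 = 1 × 2 + 1  ⟹  1 = (2)·8 + (-3)·5
So (-3)·5 ≡ 1 (mod 8), i.e. 5^(-1) ≡ -3 ≡ 5 (mod 8).
Check: 5 × 5 = 25 ≡ 1 (mod 8)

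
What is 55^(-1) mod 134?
39

gcd(55, 134) = 1, so the inverse exists.
Extended Euclidean algorithm on (134, 55):
134 = 2 × 55 + 24  ⟹  24 = (1)·134 + (-2)·55
55 = 2 × 24 + 7  ⟹  7 = (-2)·134 + (5)·55
24 = 3 × 7 + 3  ⟹  3 = (7)·134 + (-17)·55
7 = 2 × 3 + 1  ⟹  1 = (-16)·134 + (39)·55
So (39)·55 ≡ 1 (mod 134), i.e. 55^(-1) ≡ 39 (mod 134).
Check: 55 × 39 = 2145 ≡ 1 (mod 134)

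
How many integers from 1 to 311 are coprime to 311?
310

311 = 311
φ(n) = n × ∏(1 - 1/p) for each prime p dividing n
φ(311) = 311 × (1 - 1/311) = 310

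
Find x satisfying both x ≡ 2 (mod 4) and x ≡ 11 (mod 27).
38

Using Chinese Remainder Theorem:
M = 4 × 27 = 108
M1 = 27, M2 = 4
y1 = 27^(-1) mod 4 = 3
y2 = 4^(-1) mod 27 = 7
x = (2×27×3 + 11×4×7) mod 108 = 38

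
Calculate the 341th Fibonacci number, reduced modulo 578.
305

Matrix identity: Q^n = [[F_(n+1), F_n], [F_n, F_(n-1)]] with Q = [[1,1],[1,0]].
n = 341 = 101010101₂. Square-and-multiply, entries mod 578:
Q^1 = [[1,1],[1,0]]
Q^2 = (Q^1)² = [[2,1],[1,1]]
Q^5 = (Q^2)²·Q = [[8,5],[5,3]]
Q^10 = (Q^5)² = [[89,55],[55,34]]
Q^21 = (Q^10)²·Q = [[371,542],[542,407]]
Q^42 = (Q^21)² = [[217,314],[314,481]]
Q^85 = (Q^42)²·Q = [[139,29],[29,110]]
Q^170 = (Q^85)² = [[510,285],[285,225]]
Q^341 = (Q^170)²·Q = [[544,305],[305,239]]
F_341 mod 578 = Q^341[0][1] = 305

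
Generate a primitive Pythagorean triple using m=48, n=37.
(935, 3552, 3673)

Euclid's formula: a = m² - n², b = 2mn, c = m² + n²
m = 48, n = 37
a = 48² - 37² = 2304 - 1369 = 935
b = 2 × 48 × 37 = 3552
c = 48² + 37² = 2304 + 1369 = 3673
Verification: 935² + 3552² = 874225 + 12616704 = 13490929 = 3673² ✓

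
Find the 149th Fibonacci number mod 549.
365

Matrix identity: Q^n = [[F_(n+1), F_n], [F_n, F_(n-1)]] with Q = [[1,1],[1,0]].
n = 149 = 10010101₂. Square-and-multiply, entries mod 549:
Q^1 = [[1,1],[1,0]]
Q^2 = (Q^1)² = [[2,1],[1,1]]
Q^4 = (Q^2)² = [[5,3],[3,2]]
Q^9 = (Q^4)²·Q = [[55,34],[34,21]]
Q^18 = (Q^9)² = [[338,388],[388,499]]
Q^37 = (Q^18)²·Q = [[467,170],[170,297]]
Q^74 = (Q^37)² = [[488,316],[316,172]]
Q^149 = (Q^74)²·Q = [[305,365],[365,489]]
F_149 mod 549 = Q^149[0][1] = 365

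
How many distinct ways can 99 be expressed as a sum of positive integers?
169229875

p(n) counts ways to write n as a sum of positive integers (order ignored).
Euler's pentagonal recurrence: p(k) = p(k-1) + p(k-2) - p(k-5) - p(k-7) + p(k-12) + p(k-15) - ... (offsets j(3j∓1)/2, signs ++--, p(0)=1, p(<0)=0).
DP table for k = 0..98: p(0)=1, p(1)=1, p(2)=2, p(3)=3, p(4)=5, p(5)=7, p(6)=11, p(7)=15, p(8)=22, p(9)=30, p(10)=42, p(11)=56, p(12)=77, p(13)=101, p(14)=135, p(15)=176, p(16)=231, p(17)=297, p(18)=385, p(19)=490, p(20)=627, p(21)=792, p(22)=1002, p(23)=1255, p(24)=1575, p(25)=1958, p(26)=2436, p(27)=3010, p(28)=3718, p(29)=4565, p(30)=5604, p(31)=6842, p(32)=8349, p(33)=10143, p(34)=12310, p(35)=14883, p(36)=17977, p(37)=21637, p(38)=26015, p(39)=31185, p(40)=37338, p(41)=44583, p(42)=53174, p(43)=63261, p(44)=75175, p(45)=89134, p(46)=105558, p(47)=124754, p(48)=147273, p(49)=173525, p(50)=204226, p(51)=239943, p(52)=281589, p(53)=329931, p(54)=386155, p(55)=451276, p(56)=526823, p(57)=614154, p(58)=715220, p(59)=831820, p(60)=966467, p(61)=1121505, p(62)=1300156, p(63)=1505499, p(64)=1741630, p(65)=2012558, p(66)=2323520, p(67)=2679689, p(68)=3087735, p(69)=3554345, p(70)=4087968, p(71)=4697205, p(72)=5392783, p(73)=6185689, p(74)=7089500, p(75)=8118264, p(76)=9289091, p(77)=10619863, p(78)=12132164, p(79)=13848650, p(80)=15796476, p(81)=18004327, p(82)=20506255, p(83)=23338469, p(84)=26543660, p(85)=30167357, p(86)=34262962, p(87)=38887673, p(88)=44108109, p(89)=49995925, p(90)=56634173, p(91)=64112359, p(92)=72533807, p(93)=82010177, p(94)=92669720, p(95)=104651419, p(96)=118114304, p(97)=133230930, p(98)=150198136.
Final step: p(99) = p(98) + p(97) - p(94) - p(92) + p(87) + p(84) - p(77) - p(73) + p(64) + p(59) - p(48) - p(42) + p(29) + p(22) - p(7)
= 150198136 + 133230930 - 92669720 - 72533807 + 38887673 + 26543660 - 10619863 - 6185689 + 1741630 + 831820 - 147273 - 53174 + 4565 + 1002 - 15
= 169229875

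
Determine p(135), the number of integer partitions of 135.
9035836076

p(n) counts ways to write n as a sum of positive integers (order ignored).
Euler's pentagonal recurrence: p(k) = p(k-1) + p(k-2) - p(k-5) - p(k-7) + p(k-12) + p(k-15) - ... (offsets j(3j∓1)/2, signs ++--, p(0)=1, p(<0)=0).
DP table for k = 0..134: p(0)=1, p(1)=1, p(2)=2, p(3)=3, p(4)=5, p(5)=7, p(6)=11, p(7)=15, p(8)=22, p(9)=30, p(10)=42, p(11)=56, p(12)=77, p(13)=101, p(14)=135, p(15)=176, p(16)=231, p(17)=297, p(18)=385, p(19)=490, p(20)=627, p(21)=792, p(22)=1002, p(23)=1255, p(24)=1575, p(25)=1958, p(26)=2436, p(27)=3010, p(28)=3718, p(29)=4565, p(30)=5604, p(31)=6842, p(32)=8349, p(33)=10143, p(34)=12310, p(35)=14883, p(36)=17977, p(37)=21637, p(38)=26015, p(39)=31185, p(40)=37338, p(41)=44583, p(42)=53174, p(43)=63261, p(44)=75175, p(45)=89134, p(46)=105558, p(47)=124754, p(48)=147273, p(49)=173525, p(50)=204226, p(51)=239943, p(52)=281589, p(53)=329931, p(54)=386155, p(55)=451276, p(56)=526823, p(57)=614154, p(58)=715220, p(59)=831820, p(60)=966467, p(61)=1121505, p(62)=1300156, p(63)=1505499, p(64)=1741630, p(65)=2012558, p(66)=2323520, p(67)=2679689, p(68)=3087735, p(69)=3554345, p(70)=4087968, p(71)=4697205, p(72)=5392783, p(73)=6185689, p(74)=7089500, p(75)=8118264, p(76)=9289091, p(77)=10619863, p(78)=12132164, p(79)=13848650, p(80)=15796476, p(81)=18004327, p(82)=20506255, p(83)=23338469, p(84)=26543660, p(85)=30167357, p(86)=34262962, p(87)=38887673, p(88)=44108109, p(89)=49995925, p(90)=56634173, p(91)=64112359, p(92)=72533807, p(93)=82010177, p(94)=92669720, p(95)=104651419, p(96)=118114304, p(97)=133230930, p(98)=150198136, p(99)=169229875, p(100)=190569292, p(101)=214481126, p(102)=241265379, p(103)=271248950, p(104)=304801365, p(105)=342325709, p(106)=384276336, p(107)=431149389, p(108)=483502844, p(109)=541946240, p(110)=607163746, p(111)=679903203, p(112)=761002156, p(113)=851376628, p(114)=952050665, p(115)=1064144451, p(116)=1188908248, p(117)=1327710076, p(118)=1482074143, p(119)=1653668665, p(120)=1844349560, p(121)=2056148051, p(122)=2291320912, p(123)=2552338241, p(124)=2841940500, p(125)=3163127352, p(126)=3519222692, p(127)=3913864295, p(128)=4351078600, p(129)=4835271870, p(130)=5371315400, p(131)=5964539504, p(132)=6620830889, p(133)=7346629512, p(134)=8149040695.
Final step: p(135) = p(134) + p(133) - p(130) - p(128) + p(123) + p(120) - p(113) - p(109) + p(100) + p(95) - p(84) - p(78) + p(65) + p(58) - p(43) - p(35) + p(18) + p(9)
= 8149040695 + 7346629512 - 5371315400 - 4351078600 + 2552338241 + 1844349560 - 851376628 - 541946240 + 190569292 + 104651419 - 26543660 - 12132164 + 2012558 + 715220 - 63261 - 14883 + 385 + 30
= 9035836076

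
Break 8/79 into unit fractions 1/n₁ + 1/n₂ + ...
1/10 + 1/790

Greedy algorithm:
8/79: ceiling(79/8) = 10, use 1/10
1/790: ceiling(790/1) = 790, use 1/790
Result: 8/79 = 1/10 + 1/790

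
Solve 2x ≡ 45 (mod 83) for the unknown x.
x ≡ 64 (mod 83)

gcd(2, 83) = 1, which divides 45, so solutions exist.
Find 2^(-1) mod 83 by the extended Euclidean algorithm:
83 = 41 × 2 + 1  ⟹  1 = (1)·83 + (-41)·2
So (-41)·2 ≡ 1 (mod 83), i.e. 2^(-1) ≡ -41 ≡ 42 (mod 83).
x ≡ 42 × 45 = 1890 ≡ 64 (mod 83).
Check: 2 × 64 = 128 ≡ 45 (mod 83).
Unique solution: x ≡ 64 (mod 83)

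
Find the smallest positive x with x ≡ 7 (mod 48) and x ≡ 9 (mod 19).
199

Using Chinese Remainder Theorem:
M = 48 × 19 = 912
M1 = 19, M2 = 48
y1 = 19^(-1) mod 48 = 43
y2 = 48^(-1) mod 19 = 2
x = (7×19×43 + 9×48×2) mod 912 = 199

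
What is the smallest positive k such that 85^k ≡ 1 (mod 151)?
15

151 is prime, so ord(85) divides φ(151) = 150.
Divisors of 150: 1, 2, 3, 5, 6, 10, 15, 25, 30, 50, 75, 150.
Repeated squaring: 85^1 ≡ 85, 85^2 ≡ 128, 85^4 ≡ 76, 85^8 ≡ 38, 85^16 ≡ 85, 85^32 ≡ 128, 85^64 ≡ 76, 85^128 ≡ 38 (mod 151).
Test 85^d mod 151 for each divisor d in increasing order:
85^1 ≡ 85
85^2 ≡ 128
85^3 = 85^2·85^1 ≡ 8
85^5 = 85^4·85^1 ≡ 118
85^6 = 85^4·85^2 ≡ 64
85^10 = 85^8·85^2 ≡ 32
85^15 = 85^8·85^4·85^2·85^1 ≡ 1  ← first divisor giving 1
The order is 15.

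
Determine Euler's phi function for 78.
24

78 = 2 × 3 × 13
φ(n) = n × ∏(1 - 1/p) for each prime p dividing n
φ(78) = 78 × (1 - 1/2) × (1 - 1/3) × (1 - 1/13) = 24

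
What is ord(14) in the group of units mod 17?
16

17 is prime, so ord(14) divides φ(17) = 16.
Divisors of 16: 1, 2, 4, 8, 16.
Repeated squaring: 14^1 ≡ 14, 14^2 ≡ 9, 14^4 ≡ 13, 14^8 ≡ 16, 14^16 ≡ 1 (mod 17).
Test 14^d mod 17 for each divisor d in increasing order:
14^1 ≡ 14
14^2 ≡ 9
14^4 ≡ 13
14^8 ≡ 16
14^16 ≡ 1  ← first divisor giving 1
The order is 16.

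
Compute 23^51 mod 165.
122

Repeated squaring. Binary of 51 = 110011.
23^1 ≡ 23 (mod 165); 23^2 ≡ 34 (mod 165); 23^4 ≡ 1 (mod 165); 23^8 ≡ 1 (mod 165); 23^16 ≡ 1 (mod 165); 23^32 ≡ 1 (mod 165)
23^51 = 23^1 × 23^2 × 23^16 × 23^32 ≡ 122 (mod 165)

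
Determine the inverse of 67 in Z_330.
133

gcd(67, 330) = 1, so the inverse exists.
Extended Euclidean algorithm on (330, 67):
330 = 4 × 67 + 62  ⟹  62 = (1)·330 + (-4)·67
67 = 1 × 62 + 5  ⟹  5 = (-1)·330 + (5)·67
62 = 12 × 5 + 2  ⟹  2 = (13)·330 + (-64)·67
5 = 2 × 2 + 1  ⟹  1 = (-27)·330 + (133)·67
So (133)·67 ≡ 1 (mod 330), i.e. 67^(-1) ≡ 133 (mod 330).
Check: 67 × 133 = 8911 ≡ 1 (mod 330)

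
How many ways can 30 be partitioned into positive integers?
5604

p(n) counts ways to write n as a sum of positive integers (order ignored).
Euler's pentagonal recurrence: p(k) = p(k-1) + p(k-2) - p(k-5) - p(k-7) + p(k-12) + p(k-15) - ... (offsets j(3j∓1)/2, signs ++--, p(0)=1, p(<0)=0).
DP table for k = 0..29: p(0)=1, p(1)=1, p(2)=2, p(3)=3, p(4)=5, p(5)=7, p(6)=11, p(7)=15, p(8)=22, p(9)=30, p(10)=42, p(11)=56, p(12)=77, p(13)=101, p(14)=135, p(15)=176, p(16)=231, p(17)=297, p(18)=385, p(19)=490, p(20)=627, p(21)=792, p(22)=1002, p(23)=1255, p(24)=1575, p(25)=1958, p(26)=2436, p(27)=3010, p(28)=3718, p(29)=4565.
Final step: p(30) = p(29) + p(28) - p(25) - p(23) + p(18) + p(15) - p(8) - p(4)
= 4565 + 3718 - 1958 - 1255 + 385 + 176 - 22 - 5
= 5604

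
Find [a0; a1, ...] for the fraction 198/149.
[1; 3, 24, 2]

Euclidean algorithm steps:
198 = 1 × 149 + 49
149 = 3 × 49 + 2
49 = 24 × 2 + 1
2 = 2 × 1 + 0
Continued fraction: [1; 3, 24, 2]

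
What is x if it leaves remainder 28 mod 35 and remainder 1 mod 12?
133

Using Chinese Remainder Theorem:
M = 35 × 12 = 420
M1 = 12, M2 = 35
y1 = 12^(-1) mod 35 = 3
y2 = 35^(-1) mod 12 = 11
x = (28×12×3 + 1×35×11) mod 420 = 133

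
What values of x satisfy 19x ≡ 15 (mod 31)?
x ≡ 22 (mod 31)

gcd(19, 31) = 1, which divides 15, so solutions exist.
Find 19^(-1) mod 31 by the extended Euclidean algorithm:
31 = 1 × 19 + 12  ⟹  12 = (1)·31 + (-1)·19
19 = 1 × 12 + 7  ⟹  7 = (-1)·31 + (2)·19
12 = 1 × 7 + 5  ⟹  5 = (2)·31 + (-3)·19
7 = 1 × 5 + 2  ⟹  2 = (-3)·31 + (5)·19
5 = 2 × 2 + 1  ⟹  1 = (8)·31 + (-13)·19
So (-13)·19 ≡ 1 (mod 31), i.e. 19^(-1) ≡ -13 ≡ 18 (mod 31).
x ≡ 18 × 15 = 270 ≡ 22 (mod 31).
Check: 19 × 22 = 418 ≡ 15 (mod 31).
Unique solution: x ≡ 22 (mod 31)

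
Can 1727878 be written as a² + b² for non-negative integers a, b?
Not possible

Factorization: 1727878 = 2 × 29 × 31^3
By Fermat: n is sum of two squares iff every prime p ≡ 3 (mod 4) appears to even power.
Prime(s) ≡ 3 (mod 4) with odd exponent: [(31, 3)]
Therefore 1727878 cannot be expressed as a² + b².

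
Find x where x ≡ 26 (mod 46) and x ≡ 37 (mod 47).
1682

Using Chinese Remainder Theorem:
M = 46 × 47 = 2162
M1 = 47, M2 = 46
y1 = 47^(-1) mod 46 = 1
y2 = 46^(-1) mod 47 = 46
x = (26×47×1 + 37×46×46) mod 2162 = 1682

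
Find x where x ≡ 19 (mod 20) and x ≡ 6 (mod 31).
99

Using Chinese Remainder Theorem:
M = 20 × 31 = 620
M1 = 31, M2 = 20
y1 = 31^(-1) mod 20 = 11
y2 = 20^(-1) mod 31 = 14
x = (19×31×11 + 6×20×14) mod 620 = 99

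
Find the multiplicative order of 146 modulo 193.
192

193 is prime, so ord(146) divides φ(193) = 192.
Divisors of 192: 1, 2, 3, 4, 6, 8, 12, 16, 24, 32, 48, 64, 96, 192.
Repeated squaring: 146^1 ≡ 146, 146^2 ≡ 86, 146^4 ≡ 62, 146^8 ≡ 177, 146^16 ≡ 63, 146^32 ≡ 109, 146^64 ≡ 108, 146^128 ≡ 84 (mod 193).
Test 146^d mod 193 for each divisor d in increasing order:
146^1 ≡ 146
146^2 ≡ 86
146^3 = 146^2·146^1 ≡ 11
146^4 ≡ 62
146^6 = 146^4·146^2 ≡ 121
146^8 ≡ 177
146^12 = 146^8·146^4 ≡ 166
146^16 ≡ 63
146^24 = 146^16·146^8 ≡ 150
146^32 ≡ 109
146^48 = 146^32·146^16 ≡ 112
146^64 ≡ 108
146^96 = 146^64·146^32 ≡ 192
146^192 = 146^128·146^64 ≡ 1  ← first divisor giving 1
The order is 192.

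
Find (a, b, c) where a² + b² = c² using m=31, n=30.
(61, 1860, 1861)

Euclid's formula: a = m² - n², b = 2mn, c = m² + n²
m = 31, n = 30
a = 31² - 30² = 961 - 900 = 61
b = 2 × 31 × 30 = 1860
c = 31² + 30² = 961 + 900 = 1861
Verification: 61² + 1860² = 3721 + 3459600 = 3463321 = 1861² ✓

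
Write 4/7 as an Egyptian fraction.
1/2 + 1/14

Greedy algorithm:
4/7: ceiling(7/4) = 2, use 1/2
1/14: ceiling(14/1) = 14, use 1/14
Result: 4/7 = 1/2 + 1/14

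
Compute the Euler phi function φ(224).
96

224 = 2^5 × 7
φ(n) = n × ∏(1 - 1/p) for each prime p dividing n
φ(224) = 224 × (1 - 1/2) × (1 - 1/7) = 96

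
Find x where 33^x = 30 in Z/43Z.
41

Baby-step giant-step with step n = ⌈√43⌉ = 7.
Baby steps 33^j mod 43 (j:value) for j=0..6: 0:1, 1:33, 2:14, 3:32, 4:24, 5:18, 6:35.
Giant-step multiplier: 33^(-7) ≡ 33^(42-7) = 33^35 ≡ 7 (mod 43).
Giant steps γ_i = 30·7^i mod 43: γ_0=30, γ_1=38, γ_2=8, γ_3=13, γ_4=5, γ_5=35 (in table at j=6).
x = i·n + j = 5·7 + 6 = 41.
Check: 33^41 ≡ 30 (mod 43).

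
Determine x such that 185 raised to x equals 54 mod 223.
33

Baby-step giant-step with step n = ⌈√223⌉ = 15.
Baby steps 185^j mod 223 (j:value) for j=0..14: 0:1, 1:185, 2:106, 3:209, 4:86, 5:77, 6:196, 7:134, 8:37, 9:155, 10:131, 11:151, 12:60, 13:173, 14:116.
Giant-step multiplier: 185^(-15) ≡ 185^(222-15) = 185^207 ≡ 193 (mod 223).
Giant steps γ_i = 54·193^i mod 223: γ_0=54, γ_1=164, γ_2=209 (in table at j=3).
x = i·n + j = 2·15 + 3 = 33.
Check: 185^33 ≡ 54 (mod 223).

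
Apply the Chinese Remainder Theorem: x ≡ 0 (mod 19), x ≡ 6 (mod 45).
456

Using Chinese Remainder Theorem:
M = 19 × 45 = 855
M1 = 45, M2 = 19
y1 = 45^(-1) mod 19 = 11
y2 = 19^(-1) mod 45 = 19
x = (0×45×11 + 6×19×19) mod 855 = 456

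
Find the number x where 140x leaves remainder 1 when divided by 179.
78

gcd(140, 179) = 1, so the inverse exists.
Extended Euclidean algorithm on (179, 140):
179 = 1 × 140 + 39  ⟹  39 = (1)·179 + (-1)·140
140 = 3 × 39 + 23  ⟹  23 = (-3)·179 + (4)·140
39 = 1 × 23 + 16  ⟹  16 = (4)·179 + (-5)·140
23 = 1 × 16 + 7  ⟹  7 = (-7)·179 + (9)·140
16 = 2 × 7 + 2  ⟹  2 = (18)·179 + (-23)·140
7 = 3 × 2 + 1  ⟹  1 = (-61)·179 + (78)·140
So (78)·140 ≡ 1 (mod 179), i.e. 140^(-1) ≡ 78 (mod 179).
Check: 140 × 78 = 10920 ≡ 1 (mod 179)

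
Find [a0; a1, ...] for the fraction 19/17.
[1; 8, 2]

Euclidean algorithm steps:
19 = 1 × 17 + 2
17 = 8 × 2 + 1
2 = 2 × 1 + 0
Continued fraction: [1; 8, 2]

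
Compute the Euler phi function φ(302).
150

302 = 2 × 151
φ(n) = n × ∏(1 - 1/p) for each prime p dividing n
φ(302) = 302 × (1 - 1/2) × (1 - 1/151) = 150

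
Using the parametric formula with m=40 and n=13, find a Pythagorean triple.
(1431, 1040, 1769)

Euclid's formula: a = m² - n², b = 2mn, c = m² + n²
m = 40, n = 13
a = 40² - 13² = 1600 - 169 = 1431
b = 2 × 40 × 13 = 1040
c = 40² + 13² = 1600 + 169 = 1769
Verification: 1431² + 1040² = 2047761 + 1081600 = 3129361 = 1769² ✓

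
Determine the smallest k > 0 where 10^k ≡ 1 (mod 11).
2

11 is prime, so ord(10) divides φ(11) = 10.
Divisors of 10: 1, 2, 5, 10.
Repeated squaring: 10^1 ≡ 10, 10^2 ≡ 1, 10^4 ≡ 1, 10^8 ≡ 1 (mod 11).
Test 10^d mod 11 for each divisor d in increasing order:
10^1 ≡ 10
10^2 ≡ 1  ← first divisor giving 1
The order is 2.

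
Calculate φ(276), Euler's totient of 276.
88

276 = 2^2 × 3 × 23
φ(n) = n × ∏(1 - 1/p) for each prime p dividing n
φ(276) = 276 × (1 - 1/2) × (1 - 1/3) × (1 - 1/23) = 88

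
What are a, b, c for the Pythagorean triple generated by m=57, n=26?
(2573, 2964, 3925)

Euclid's formula: a = m² - n², b = 2mn, c = m² + n²
m = 57, n = 26
a = 57² - 26² = 3249 - 676 = 2573
b = 2 × 57 × 26 = 2964
c = 57² + 26² = 3249 + 676 = 3925
Verification: 2573² + 2964² = 6620329 + 8785296 = 15405625 = 3925² ✓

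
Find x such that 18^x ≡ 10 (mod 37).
12

Baby-step giant-step with step n = ⌈√37⌉ = 7.
Baby steps 18^j mod 37 (j:value) for j=0..6: 0:1, 1:18, 2:28, 3:23, 4:7, 5:15, 6:11.
Giant-step multiplier: 18^(-7) ≡ 18^(36-7) = 18^29 ≡ 20 (mod 37).
Giant steps γ_i = 10·20^i mod 37: γ_0=10, γ_1=15 (in table at j=5).
x = i·n + j = 1·7 + 5 = 12.
Check: 18^12 ≡ 10 (mod 37).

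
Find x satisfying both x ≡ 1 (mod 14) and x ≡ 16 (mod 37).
127

Using Chinese Remainder Theorem:
M = 14 × 37 = 518
M1 = 37, M2 = 14
y1 = 37^(-1) mod 14 = 11
y2 = 14^(-1) mod 37 = 8
x = (1×37×11 + 16×14×8) mod 518 = 127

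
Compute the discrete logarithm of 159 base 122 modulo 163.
161

Baby-step giant-step with step n = ⌈√163⌉ = 13.
Baby steps 122^j mod 163 (j:value) for j=0..12: 0:1, 1:122, 2:51, 3:28, 4:156, 5:124, 6:132, 7:130, 8:49, 9:110, 10:54, 11:68, 12:146.
Giant-step multiplier: 122^(-13) ≡ 122^(162-13) = 122^149 ≡ 29 (mod 163).
Giant steps γ_i = 159·29^i mod 163: γ_0=159, γ_1=47, γ_2=59, γ_3=81, γ_4=67, γ_5=150, γ_6=112, γ_7=151, γ_8=141, γ_9=14, γ_10=80, γ_11=38, γ_12=124 (in table at j=5).
x = i·n + j = 12·13 + 5 = 161.
Check: 122^161 ≡ 159 (mod 163).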